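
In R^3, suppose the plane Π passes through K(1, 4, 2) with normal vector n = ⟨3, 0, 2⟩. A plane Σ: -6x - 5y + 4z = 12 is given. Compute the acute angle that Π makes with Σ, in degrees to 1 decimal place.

71.6

Π: n·r = n·K gives 3x + 2z = 7.
cos θ = |n₁·n₂| / (|n₁||n₂|) = |-10| / (√13 · √77).
θ = arccos(0.31607) ≈ 71.6°.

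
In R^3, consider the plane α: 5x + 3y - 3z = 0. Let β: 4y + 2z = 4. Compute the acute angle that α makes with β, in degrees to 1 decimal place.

78.2

cos θ = |n₁·n₂| / (|n₁||n₂|) = |6| / (√43 · √20).
θ = arccos(0.20460) ≈ 78.2°.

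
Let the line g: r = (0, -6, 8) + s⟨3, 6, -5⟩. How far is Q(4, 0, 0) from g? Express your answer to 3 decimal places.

Taking (0, -6, 8) on g with direction v = (3, 6, -5): w = Q − (0, -6, 8) = (4, 6, -8), and w × v = (18, -4, 6).
Distance = |w × v| / |v| = √376 / √70 ≈ 2.318.

2.318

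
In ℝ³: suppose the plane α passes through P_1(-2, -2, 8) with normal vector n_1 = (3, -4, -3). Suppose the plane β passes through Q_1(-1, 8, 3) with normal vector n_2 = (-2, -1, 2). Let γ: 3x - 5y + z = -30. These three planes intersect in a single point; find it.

α: n_1·r = n_1·P_1 gives 3x - 4y - 3z = -22.
β: n_2·r = n_2·Q_1 gives -2x - y + 2z = 0.
Solving the 3×3 linear system 3x - 4y - 3z = -22, -2x - y + 2z = 0, 3x - 5y + z = -30 (e.g. by elimination or Cramer's rule, determinant = -44) gives (-3, 4, -1).

(-3, 4, -1)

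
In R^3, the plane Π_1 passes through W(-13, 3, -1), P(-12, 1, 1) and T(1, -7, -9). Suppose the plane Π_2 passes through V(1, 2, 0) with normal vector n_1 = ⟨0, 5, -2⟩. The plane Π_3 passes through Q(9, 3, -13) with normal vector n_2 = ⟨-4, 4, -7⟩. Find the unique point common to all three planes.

(-8, 0, -5)

WP = (1, -2, 2), WT = (14, -10, -8); a normal to Π_1 is WP × WT = (36, 36, 18).
Using W: Π_1 has equation 36x + 36y + 18z = -378.
Π_2: n_1·r = n_1·V gives 5y - 2z = 10.
Π_3: n_2·r = n_2·Q gives -4x + 4y - 7z = 67.
Solving the 3×3 linear system 36x + 36y + 18z = -378, 5y - 2z = 10, -4x + 4y - 7z = 67 (e.g. by elimination or Cramer's rule, determinant = -324) gives (-8, 0, -5).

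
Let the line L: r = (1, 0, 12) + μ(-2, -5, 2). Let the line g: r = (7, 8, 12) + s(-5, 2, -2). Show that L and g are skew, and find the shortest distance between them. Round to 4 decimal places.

2.3201

Common perpendicular direction n = (-2, -5, 2) × (-5, 2, -2) = (6, -14, -29).
With w = (7, 8, 12) − (1, 0, 12) = (6, 8, 0), w · n = -76.
Since n ≠ 0 the lines are not parallel, and w · n = -76 ≠ 0 so they do not intersect; hence they are skew.
Distance = |w · n| / |n| = |-76| / √1073 ≈ 2.3201.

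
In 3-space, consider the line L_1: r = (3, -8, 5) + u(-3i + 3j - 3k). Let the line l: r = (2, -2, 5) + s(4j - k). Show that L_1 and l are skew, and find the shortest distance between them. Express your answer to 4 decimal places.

1.7650

Common perpendicular direction n = (-3, 3, -3) × (0, 4, -1) = (9, -3, -12).
With w = (2, -2, 5) − (3, -8, 5) = (-1, 6, 0), w · n = -27.
Since n ≠ 0 the lines are not parallel, and w · n = -27 ≠ 0 so they do not intersect; hence they are skew.
Distance = |w · n| / |n| = |-27| / √234 ≈ 1.7650.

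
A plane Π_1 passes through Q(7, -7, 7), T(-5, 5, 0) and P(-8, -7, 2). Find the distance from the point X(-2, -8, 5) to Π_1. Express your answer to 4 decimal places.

QT = (-12, 12, -7), QP = (-15, 0, -5); a normal to Π_1 is QT × QP = (-60, 45, 180).
Using Q: Π_1 has equation -60x + 45y + 180z = 525.
n·X − d = (-60)·(-2) + (45)·(-8) + (180)·(5) − 525 = 135; |n| = √38025.
Distance = |135| / √38025 = 135/√38025 ≈ 0.6923.

0.6923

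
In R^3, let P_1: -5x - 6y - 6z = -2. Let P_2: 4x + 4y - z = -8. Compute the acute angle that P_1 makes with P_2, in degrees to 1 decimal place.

47.8

cos θ = |n₁·n₂| / (|n₁||n₂|) = |-38| / (√97 · √33).
θ = arccos(0.67165) ≈ 47.8°.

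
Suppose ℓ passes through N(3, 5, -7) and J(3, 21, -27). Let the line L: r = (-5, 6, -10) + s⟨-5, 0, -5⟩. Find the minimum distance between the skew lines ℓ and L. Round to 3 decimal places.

A direction vector for ℓ is J − N = (0, 16, -20).
Common perpendicular direction n = (0, 16, -20) × (-5, 0, -5) = (-80, 100, 80).
With w = (-5, 6, -10) − (3, 5, -7) = (-8, 1, -3), w · n = 500.
Distance = |w · n| / |n| = |500| / √22800 ≈ 3.311.

3.311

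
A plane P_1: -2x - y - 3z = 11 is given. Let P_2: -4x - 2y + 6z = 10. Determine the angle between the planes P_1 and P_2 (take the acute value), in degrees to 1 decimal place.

73.4

cos θ = |n₁·n₂| / (|n₁||n₂|) = |-8| / (√14 · √56).
θ = arccos(0.28571) ≈ 73.4°.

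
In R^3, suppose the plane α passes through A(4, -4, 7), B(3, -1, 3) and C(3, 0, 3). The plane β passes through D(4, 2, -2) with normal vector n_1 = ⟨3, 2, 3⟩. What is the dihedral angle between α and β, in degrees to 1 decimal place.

AB = (-1, 3, -4), AC = (-1, 4, -4); a normal to α is AB × AC = (4, 0, -1).
Using A: α has equation 4x - z = 9.
β: n_1·r = n_1·D gives 3x + 2y + 3z = 10.
cos θ = |n₁·n₂| / (|n₁||n₂|) = |9| / (√17 · √22).
θ = arccos(0.46538) ≈ 62.3°.

62.3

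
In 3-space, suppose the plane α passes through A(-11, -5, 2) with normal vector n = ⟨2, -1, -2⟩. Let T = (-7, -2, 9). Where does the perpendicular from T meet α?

(-5, -3, 7)

α: n·r = n·A gives 2x - y - 2z = -21.
Foot = T − λn with λ = (n·T − d)/|n|² = (-30 − (-21))/9 = -1.
Foot = (-7, -2, 9) − (-1)·(2, -1, -2) = (-5, -3, 7).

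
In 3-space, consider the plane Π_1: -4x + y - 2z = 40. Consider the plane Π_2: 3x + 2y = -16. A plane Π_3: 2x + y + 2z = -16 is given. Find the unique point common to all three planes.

Solving the 3×3 linear system -4x + y - 2z = 40, 3x + 2y = -16, 2x + y + 2z = -16 (e.g. by elimination or Cramer's rule, determinant = -20) gives (-8, 4, -2).

(-8, 4, -2)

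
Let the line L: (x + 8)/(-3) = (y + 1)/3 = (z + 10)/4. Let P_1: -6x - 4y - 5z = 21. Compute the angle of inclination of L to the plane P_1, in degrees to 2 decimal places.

L has direction (-3, 3, 4) through (-8, -1, -10).
sin θ = |n·v| / (|n||v|) = |-14| / (√77 · √34) = 0.27362.
θ ≈ 15.88°.

15.88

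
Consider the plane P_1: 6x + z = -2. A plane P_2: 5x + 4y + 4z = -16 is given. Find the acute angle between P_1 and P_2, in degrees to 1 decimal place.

42.2

cos θ = |n₁·n₂| / (|n₁||n₂|) = |34| / (√37 · √57).
θ = arccos(0.74036) ≈ 42.2°.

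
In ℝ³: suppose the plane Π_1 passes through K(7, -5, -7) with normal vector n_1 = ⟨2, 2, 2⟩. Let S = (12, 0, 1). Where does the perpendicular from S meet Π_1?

(6, -6, -5)

Π_1: n_1·r = n_1·K gives 2x + 2y + 2z = -10.
Foot = S − λn with λ = (n·S − d)/|n|² = (26 − (-10))/12 = 3.
Foot = (12, 0, 1) − 3·(2, 2, 2) = (6, -6, -5).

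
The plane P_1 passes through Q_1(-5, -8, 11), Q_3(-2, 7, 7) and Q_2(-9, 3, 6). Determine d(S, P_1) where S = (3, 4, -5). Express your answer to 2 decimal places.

Q_1Q_3 = (3, 15, -4), Q_1Q_2 = (-4, 11, -5); a normal to P_1 is Q_1Q_3 × Q_1Q_2 = (-31, 31, 93).
Using Q_1: P_1 has equation -31x + 31y + 93z = 930.
n·S − d = (-31)·(3) + (31)·(4) + (93)·(-5) − 930 = -1364; |n| = √10571.
Distance = |-1364| / √10571 = 1364/√10571 ≈ 13.27.

13.27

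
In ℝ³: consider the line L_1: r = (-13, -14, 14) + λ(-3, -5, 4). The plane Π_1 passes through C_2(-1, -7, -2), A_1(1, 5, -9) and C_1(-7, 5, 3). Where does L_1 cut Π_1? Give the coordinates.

(-7, -4, 6)

C_2A_1 = (2, 12, -7), C_2C_1 = (-6, 12, 5); a normal to Π_1 is C_2A_1 × C_2C_1 = (144, 32, 96).
Using C_2: Π_1 has equation 144x + 32y + 96z = -560.
Substitute r = (-13, -14, 14) + t(-3, -5, 4) into the plane: -976 + (-208)t = -560, so t = -2.
Intersection: (-13, -14, 14) + (-2)·(-3, -5, 4) = (-7, -4, 6).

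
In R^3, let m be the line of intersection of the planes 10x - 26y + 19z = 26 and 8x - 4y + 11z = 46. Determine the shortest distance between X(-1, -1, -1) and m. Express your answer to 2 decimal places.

6.37

Direction of m: (10, -26, 19) × (8, -4, 11) = (-210, 42, 168).
A point on m: solving the two plane equations with x = -1 gives (-1, 3, 6).
Taking (-1, 3, 6) on m with direction v = (-210, 42, 168): w = X − (-1, 3, 6) = (0, -4, -7), and w × v = (-378, 1470, -840).
Distance = |w × v| / |v| = √3009384 / √74088 ≈ 6.37.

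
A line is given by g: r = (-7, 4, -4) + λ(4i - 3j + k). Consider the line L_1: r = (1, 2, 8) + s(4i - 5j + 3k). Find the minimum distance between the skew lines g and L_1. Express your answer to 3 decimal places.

9.333

Common perpendicular direction n = (4, -3, 1) × (4, -5, 3) = (-4, -8, -8).
With w = (1, 2, 8) − (-7, 4, -4) = (8, -2, 12), w · n = -112.
Distance = |w · n| / |n| = |-112| / √144 ≈ 9.333.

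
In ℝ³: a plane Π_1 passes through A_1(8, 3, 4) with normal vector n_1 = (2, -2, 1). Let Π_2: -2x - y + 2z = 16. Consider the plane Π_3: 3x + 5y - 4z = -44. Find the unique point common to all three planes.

Π_1: n_1·r = n_1·A_1 gives 2x - 2y + z = 14.
Solving the 3×3 linear system 2x - 2y + z = 14, -2x - y + 2z = 16, 3x + 5y - 4z = -44 (e.g. by elimination or Cramer's rule, determinant = -15) gives (0, -4, 6).

(0, -4, 6)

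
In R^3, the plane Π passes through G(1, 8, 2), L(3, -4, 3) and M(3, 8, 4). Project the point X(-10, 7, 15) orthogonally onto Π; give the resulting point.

GL = (2, -12, 1), GM = (2, 0, 2); a normal to Π is GL × GM = (-24, -2, 24).
Using G: Π has equation -24x - 2y + 24z = 8.
Foot = X − λn with λ = (n·X − d)/|n|² = (586 − 8)/1156 = 1/2.
Foot = (-10, 7, 15) − (1/2)·(-24, -2, 24) = (2, 8, 3).

(2, 8, 3)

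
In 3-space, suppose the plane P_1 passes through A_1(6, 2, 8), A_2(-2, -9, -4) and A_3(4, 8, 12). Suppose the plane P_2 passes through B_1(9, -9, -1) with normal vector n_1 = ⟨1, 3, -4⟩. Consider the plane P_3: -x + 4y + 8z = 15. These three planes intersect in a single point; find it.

A_1A_2 = (-8, -11, -12), A_1A_3 = (-2, 6, 4); a normal to P_1 is A_1A_2 × A_1A_3 = (28, 56, -70).
Using A_1: P_1 has equation 28x + 56y - 70z = -280.
P_2: n_1·r = n_1·B_1 gives x + 3y - 4z = -14.
Solving the 3×3 linear system 28x + 56y - 70z = -280, x + 3y - 4z = -14, -x + 4y + 8z = 15 (e.g. by elimination or Cramer's rule, determinant = 406) gives (-3, -1, 2).

(-3, -1, 2)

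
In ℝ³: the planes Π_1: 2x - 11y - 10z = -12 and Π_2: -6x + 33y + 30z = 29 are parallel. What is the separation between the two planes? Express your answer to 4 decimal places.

0.1556

Rescale Π_2 by 1/(-3): 2x - 11y - 10z = -29/3. Then distance = |-12 − (-29/3)| / √225 ≈ 0.1556.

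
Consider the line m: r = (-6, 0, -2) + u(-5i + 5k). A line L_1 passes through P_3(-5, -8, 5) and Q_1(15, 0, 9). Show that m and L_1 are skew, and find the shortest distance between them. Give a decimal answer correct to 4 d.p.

9.6484

A direction vector for L_1 is Q_1 − P_3 = (20, 8, 4).
Common perpendicular direction n = (-5, 0, 5) × (20, 8, 4) = (-40, 120, -40).
With w = (-5, -8, 5) − (-6, 0, -2) = (1, -8, 7), w · n = -1280.
Since n ≠ 0 the lines are not parallel, and w · n = -1280 ≠ 0 so they do not intersect; hence they are skew.
Distance = |w · n| / |n| = |-1280| / √17600 ≈ 9.6484.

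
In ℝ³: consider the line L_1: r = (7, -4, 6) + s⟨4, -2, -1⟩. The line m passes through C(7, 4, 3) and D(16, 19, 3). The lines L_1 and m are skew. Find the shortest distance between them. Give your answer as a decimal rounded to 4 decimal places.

A direction vector for m is D − C = (9, 15, 0).
Common perpendicular direction n = (4, -2, -1) × (9, 15, 0) = (15, -9, 78).
With w = (7, 4, 3) − (7, -4, 6) = (0, 8, -3), w · n = -306.
Distance = |w · n| / |n| = |-306| / √6390 ≈ 3.8280.

3.8280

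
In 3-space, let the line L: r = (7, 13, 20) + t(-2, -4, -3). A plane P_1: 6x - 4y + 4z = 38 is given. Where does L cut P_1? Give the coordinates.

Substitute r = (7, 13, 20) + t(-2, -4, -3) into the plane: 70 + (-8)t = 38, so t = 4.
Intersection: (7, 13, 20) + 4·(-2, -4, -3) = (-1, -3, 8).

(-1, -3, 8)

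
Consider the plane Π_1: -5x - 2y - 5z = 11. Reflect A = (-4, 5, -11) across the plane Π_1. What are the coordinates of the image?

λ = (n·A − d)/|n|² = (65 − 11)/54 = 1.
Reflection = A − 2λn = (-4, 5, -11) − 2·(-5, -2, -5) = (6, 9, -1).

(6, 9, -1)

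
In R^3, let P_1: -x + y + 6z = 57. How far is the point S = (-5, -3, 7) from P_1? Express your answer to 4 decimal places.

2.1089

n·S − d = (-1)·(-5) + (1)·(-3) + (6)·(7) − 57 = -13; |n| = √38.
Distance = |-13| / √38 = 13/√38 ≈ 2.1089.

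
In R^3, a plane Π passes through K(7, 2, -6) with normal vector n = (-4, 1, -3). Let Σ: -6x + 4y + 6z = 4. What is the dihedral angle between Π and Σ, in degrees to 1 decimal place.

77.9

Π: n·r = n·K gives -4x + y - 3z = -8.
cos θ = |n₁·n₂| / (|n₁||n₂|) = |10| / (√26 · √88).
θ = arccos(0.20906) ≈ 77.9°.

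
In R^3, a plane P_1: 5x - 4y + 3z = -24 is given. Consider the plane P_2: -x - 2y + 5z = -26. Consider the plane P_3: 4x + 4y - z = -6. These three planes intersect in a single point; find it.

Solving the 3×3 linear system 5x - 4y + 3z = -24, -x - 2y + 5z = -26, 4x + 4y - z = -6 (e.g. by elimination or Cramer's rule, determinant = -154) gives (-2, -1, -6).

(-2, -1, -6)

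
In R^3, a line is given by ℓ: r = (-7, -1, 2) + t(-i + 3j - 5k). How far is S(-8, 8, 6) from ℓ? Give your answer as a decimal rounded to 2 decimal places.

9.81

Taking (-7, -1, 2) on ℓ with direction v = (-1, 3, -5): w = S − (-7, -1, 2) = (-1, 9, 4), and w × v = (-57, -9, 6).
Distance = |w × v| / |v| = √3366 / √35 ≈ 9.81.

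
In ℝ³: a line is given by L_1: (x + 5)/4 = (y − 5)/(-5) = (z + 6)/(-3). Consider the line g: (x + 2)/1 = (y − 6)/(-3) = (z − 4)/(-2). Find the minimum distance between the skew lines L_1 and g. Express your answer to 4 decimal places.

7.1591

L_1 has direction (4, -5, -3) through (-5, 5, -6).
g has direction (1, -3, -2) through (-2, 6, 4).
Common perpendicular direction n = (4, -5, -3) × (1, -3, -2) = (1, 5, -7).
With w = (-2, 6, 4) − (-5, 5, -6) = (3, 1, 10), w · n = -62.
Distance = |w · n| / |n| = |-62| / √75 ≈ 7.1591.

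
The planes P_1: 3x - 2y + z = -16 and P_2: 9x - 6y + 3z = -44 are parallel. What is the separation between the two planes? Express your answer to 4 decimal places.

0.3563

Rescale P_2 by 1/3: 3x - 2y + z = -44/3. Then distance = |-16 − (-44/3)| / √14 ≈ 0.3563.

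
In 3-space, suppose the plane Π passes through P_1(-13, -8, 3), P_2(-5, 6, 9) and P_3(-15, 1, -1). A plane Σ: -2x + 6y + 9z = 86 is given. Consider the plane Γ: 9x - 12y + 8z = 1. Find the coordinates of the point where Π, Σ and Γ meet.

P_1P_2 = (8, 14, 6), P_1P_3 = (-2, 9, -4); a normal to Π is P_1P_2 × P_1P_3 = (-110, 20, 100).
Using P_1: Π has equation -110x + 20y + 100z = 1570.
Solving the 3×3 linear system -110x + 20y + 100z = 1570, -2x + 6y + 9z = 86, 9x - 12y + 8z = 1 (e.g. by elimination or Cramer's rule, determinant = -18220) gives (-7, 0, 8).

(-7, 0, 8)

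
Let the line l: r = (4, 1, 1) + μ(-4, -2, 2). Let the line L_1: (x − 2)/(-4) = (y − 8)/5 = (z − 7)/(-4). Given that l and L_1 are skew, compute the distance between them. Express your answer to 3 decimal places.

L_1 has direction (-4, 5, -4) through (2, 8, 7).
Common perpendicular direction n = (-4, -2, 2) × (-4, 5, -4) = (-2, -24, -28).
With w = (2, 8, 7) − (4, 1, 1) = (-2, 7, 6), w · n = -332.
Distance = |w · n| / |n| = |-332| / √1364 ≈ 8.989.

8.989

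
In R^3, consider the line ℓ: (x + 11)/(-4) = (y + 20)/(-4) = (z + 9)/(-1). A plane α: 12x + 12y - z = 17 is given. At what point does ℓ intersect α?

ℓ has direction (-4, -4, -1) through (-11, -20, -9).
Substitute r = (-11, -20, -9) + t(-4, -4, -1) into the plane: -363 + (-95)t = 17, so t = -4.
Intersection: (-11, -20, -9) + (-4)·(-4, -4, -1) = (5, -4, -5).

(5, -4, -5)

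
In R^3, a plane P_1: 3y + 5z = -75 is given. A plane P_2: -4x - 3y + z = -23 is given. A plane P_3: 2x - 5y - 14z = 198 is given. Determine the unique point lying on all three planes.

Solving the 3×3 linear system 3y + 5z = -75, -4x - 3y + z = -23, 2x - 5y - 14z = 198 (e.g. by elimination or Cramer's rule, determinant = -32) gives (11, -10, -9).

(11, -10, -9)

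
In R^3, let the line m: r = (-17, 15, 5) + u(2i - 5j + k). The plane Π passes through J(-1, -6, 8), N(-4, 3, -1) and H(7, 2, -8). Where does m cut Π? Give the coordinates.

(-11, 0, 8)

JN = (-3, 9, -9), JH = (8, 8, -16); a normal to Π is JN × JH = (-72, -120, -96).
Using J: Π has equation -72x - 120y - 96z = 24.
Substitute r = (-17, 15, 5) + t(2, -5, 1) into the plane: -1056 + 360t = 24, so t = 3.
Intersection: (-17, 15, 5) + 3·(2, -5, 1) = (-11, 0, 8).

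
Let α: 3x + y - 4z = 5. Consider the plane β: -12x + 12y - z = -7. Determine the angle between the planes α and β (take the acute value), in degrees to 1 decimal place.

cos θ = |n₁·n₂| / (|n₁||n₂|) = |-20| / (√26 · √289).
θ = arccos(0.23072) ≈ 76.7°.

76.7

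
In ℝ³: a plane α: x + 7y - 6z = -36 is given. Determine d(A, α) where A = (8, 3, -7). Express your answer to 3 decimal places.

n·A − d = (1)·(8) + (7)·(3) + (-6)·(-7) − (-36) = 107; |n| = √86.
Distance = |107| / √86 = 107/√86 ≈ 11.538.

11.538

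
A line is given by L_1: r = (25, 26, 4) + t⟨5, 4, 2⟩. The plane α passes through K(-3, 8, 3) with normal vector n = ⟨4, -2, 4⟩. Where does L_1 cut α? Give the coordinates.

(5, 10, -4)

α: n·r = n·K gives 4x - 2y + 4z = -16.
Substitute r = (25, 26, 4) + t(5, 4, 2) into the plane: 64 + 20t = -16, so t = -4.
Intersection: (25, 26, 4) + (-4)·(5, 4, 2) = (5, 10, -4).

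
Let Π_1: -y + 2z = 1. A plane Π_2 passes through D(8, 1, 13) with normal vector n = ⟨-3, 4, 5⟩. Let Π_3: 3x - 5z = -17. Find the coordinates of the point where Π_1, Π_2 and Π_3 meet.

(1, 7, 4)

Π_2: n·r = n·D gives -3x + 4y + 5z = 45.
Solving the 3×3 linear system -y + 2z = 1, -3x + 4y + 5z = 45, 3x - 5z = -17 (e.g. by elimination or Cramer's rule, determinant = -24) gives (1, 7, 4).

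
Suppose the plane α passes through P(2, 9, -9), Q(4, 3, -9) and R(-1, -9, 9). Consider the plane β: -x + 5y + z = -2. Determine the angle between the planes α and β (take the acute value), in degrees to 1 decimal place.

78.9

PQ = (2, -6, 0), PR = (-3, -18, 18); a normal to α is PQ × PR = (-108, -36, -54).
Using P: α has equation -108x - 36y - 54z = -54.
cos θ = |n₁·n₂| / (|n₁||n₂|) = |-126| / (√15876 · √27).
θ = arccos(0.19245) ≈ 78.9°.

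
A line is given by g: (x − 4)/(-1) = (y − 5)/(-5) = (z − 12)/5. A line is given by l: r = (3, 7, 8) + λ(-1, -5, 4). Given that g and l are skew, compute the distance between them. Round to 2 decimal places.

g has direction (-1, -5, 5) through (4, 5, 12).
Common perpendicular direction n = (-1, -5, 5) × (-1, -5, 4) = (5, -1, 0).
With w = (3, 7, 8) − (4, 5, 12) = (-1, 2, -4), w · n = -7.
Distance = |w · n| / |n| = |-7| / √26 ≈ 1.37.

1.37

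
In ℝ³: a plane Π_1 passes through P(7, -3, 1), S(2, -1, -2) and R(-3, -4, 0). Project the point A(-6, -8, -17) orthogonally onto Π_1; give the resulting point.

PS = (-5, 2, -3), PR = (-10, -1, -1); a normal to Π_1 is PS × PR = (-5, 25, 25).
Using P: Π_1 has equation -5x + 25y + 25z = -85.
Foot = A − λn with λ = (n·A − d)/|n|² = (-595 − (-85))/1275 = -2/5.
Foot = (-6, -8, -17) − (-2/5)·(-5, 25, 25) = (-8, 2, -7).

(-8, 2, -7)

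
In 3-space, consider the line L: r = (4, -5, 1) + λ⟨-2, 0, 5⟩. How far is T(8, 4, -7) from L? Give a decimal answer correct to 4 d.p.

Taking (4, -5, 1) on L with direction v = (-2, 0, 5): w = T − (4, -5, 1) = (4, 9, -8), and w × v = (45, -4, 18).
Distance = |w × v| / |v| = √2365 / √29 ≈ 9.0306.

9.0306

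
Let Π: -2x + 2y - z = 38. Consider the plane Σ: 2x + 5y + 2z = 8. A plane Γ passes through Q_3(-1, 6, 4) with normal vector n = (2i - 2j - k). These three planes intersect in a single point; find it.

Γ: n·r = n·Q_3 gives 2x - 2y - z = -18.
Solving the 3×3 linear system -2x + 2y - z = 38, 2x + 5y + 2z = 8, 2x - 2y - z = -18 (e.g. by elimination or Cramer's rule, determinant = 28) gives (-6, 8, -10).

(-6, 8, -10)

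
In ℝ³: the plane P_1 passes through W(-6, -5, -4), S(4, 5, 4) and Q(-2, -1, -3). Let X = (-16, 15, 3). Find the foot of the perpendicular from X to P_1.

WS = (10, 10, 8), WQ = (4, 4, 1); a normal to P_1 is WS × WQ = (-22, 22, 0).
Using W: P_1 has equation -22x + 22y = 22.
Foot = X − λn with λ = (n·X − d)/|n|² = (682 − 22)/968 = 15/22.
Foot = (-16, 15, 3) − (15/22)·(-22, 22, 0) = (-1, 0, 3).

(-1, 0, 3)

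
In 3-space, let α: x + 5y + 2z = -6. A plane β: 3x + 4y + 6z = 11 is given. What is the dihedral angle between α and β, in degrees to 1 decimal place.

35.1

cos θ = |n₁·n₂| / (|n₁||n₂|) = |35| / (√30 · √61).
θ = arccos(0.81817) ≈ 35.1°.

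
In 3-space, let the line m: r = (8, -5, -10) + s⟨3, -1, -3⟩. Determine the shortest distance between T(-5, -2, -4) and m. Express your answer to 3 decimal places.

4.952

Taking (8, -5, -10) on m with direction v = (3, -1, -3): w = T − (8, -5, -10) = (-13, 3, 6), and w × v = (-3, -21, 4).
Distance = |w × v| / |v| = √466 / √19 ≈ 4.952.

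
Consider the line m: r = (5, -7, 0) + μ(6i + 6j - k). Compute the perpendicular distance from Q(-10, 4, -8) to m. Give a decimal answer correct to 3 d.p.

20.162

Taking (5, -7, 0) on m with direction v = (6, 6, -1): w = Q − (5, -7, 0) = (-15, 11, -8), and w × v = (37, -63, -156).
Distance = |w × v| / |v| = √29674 / √73 ≈ 20.162.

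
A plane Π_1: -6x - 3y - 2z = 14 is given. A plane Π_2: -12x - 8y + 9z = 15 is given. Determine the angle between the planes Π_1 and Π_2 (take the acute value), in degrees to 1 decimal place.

49.0

cos θ = |n₁·n₂| / (|n₁||n₂|) = |78| / (√49 · √289).
θ = arccos(0.65546) ≈ 49.0°.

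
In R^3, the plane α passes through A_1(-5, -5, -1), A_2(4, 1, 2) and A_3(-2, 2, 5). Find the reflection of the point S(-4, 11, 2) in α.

A_1A_2 = (9, 6, 3), A_1A_3 = (3, 7, 6); a normal to α is A_1A_2 × A_1A_3 = (15, -45, 45).
Using A_1: α has equation 15x - 45y + 45z = 105.
λ = (n·S − d)/|n|² = (-465 − 105)/4275 = -2/15.
Reflection = S − 2λn = (-4, 11, 2) − (-4/15)·(15, -45, 45) = (0, -1, 14).

(0, -1, 14)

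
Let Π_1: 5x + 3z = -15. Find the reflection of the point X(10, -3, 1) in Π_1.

(-10, -3, -11)

λ = (n·X − d)/|n|² = (53 − (-15))/34 = 2.
Reflection = X − 2λn = (10, -3, 1) − 4·(5, 0, 3) = (-10, -3, -11).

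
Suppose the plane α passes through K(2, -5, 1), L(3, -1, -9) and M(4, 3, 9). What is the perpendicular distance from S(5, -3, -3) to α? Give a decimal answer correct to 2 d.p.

2.43

KL = (1, 4, -10), KM = (2, 8, 8); a normal to α is KL × KM = (112, -28, 0).
Using K: α has equation 112x - 28y = 364.
n·S − d = (112)·(5) + (-28)·(-3) + (0)·(-3) − 364 = 280; |n| = √13328.
Distance = |280| / √13328 = 280/√13328 ≈ 2.43.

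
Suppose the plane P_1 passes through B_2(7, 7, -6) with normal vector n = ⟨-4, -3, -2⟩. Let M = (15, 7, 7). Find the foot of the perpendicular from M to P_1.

(7, 1, 3)

P_1: n·r = n·B_2 gives -4x - 3y - 2z = -37.
Foot = M − λn with λ = (n·M − d)/|n|² = (-95 − (-37))/29 = -2.
Foot = (15, 7, 7) − (-2)·(-4, -3, -2) = (7, 1, 3).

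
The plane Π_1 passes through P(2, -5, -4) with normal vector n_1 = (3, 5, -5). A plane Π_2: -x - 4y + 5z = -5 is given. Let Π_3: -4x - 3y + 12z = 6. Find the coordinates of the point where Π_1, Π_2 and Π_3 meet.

(-3, 2, 0)

Π_1: n_1·r = n_1·P gives 3x + 5y - 5z = 1.
Solving the 3×3 linear system 3x + 5y - 5z = 1, -x - 4y + 5z = -5, -4x - 3y + 12z = 6 (e.g. by elimination or Cramer's rule, determinant = -74) gives (-3, 2, 0).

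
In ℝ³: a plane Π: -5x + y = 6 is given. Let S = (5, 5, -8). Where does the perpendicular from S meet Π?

Foot = S − λn with λ = (n·S − d)/|n|² = (-20 − 6)/26 = -1.
Foot = (5, 5, -8) − (-1)·(-5, 1, 0) = (0, 6, -8).

(0, 6, -8)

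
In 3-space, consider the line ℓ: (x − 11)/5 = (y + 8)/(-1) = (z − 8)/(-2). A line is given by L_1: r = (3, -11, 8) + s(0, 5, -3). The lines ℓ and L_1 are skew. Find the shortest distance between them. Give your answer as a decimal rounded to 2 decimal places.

ℓ has direction (5, -1, -2) through (11, -8, 8).
Common perpendicular direction n = (5, -1, -2) × (0, 5, -3) = (13, 15, 25).
With w = (3, -11, 8) − (11, -8, 8) = (-8, -3, 0), w · n = -149.
Distance = |w · n| / |n| = |-149| / √1019 ≈ 4.67.

4.67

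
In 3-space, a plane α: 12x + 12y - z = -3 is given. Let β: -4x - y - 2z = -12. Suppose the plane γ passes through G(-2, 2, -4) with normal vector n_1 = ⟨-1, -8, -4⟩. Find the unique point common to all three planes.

(2, -2, 3)

γ: n_1·r = n_1·G gives -x - 8y - 4z = 2.
Solving the 3×3 linear system 12x + 12y - z = -3, -4x - y - 2z = -12, -x - 8y - 4z = 2 (e.g. by elimination or Cramer's rule, determinant = -343) gives (2, -2, 3).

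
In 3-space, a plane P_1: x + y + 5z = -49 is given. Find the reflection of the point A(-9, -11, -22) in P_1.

λ = (n·A − d)/|n|² = (-130 − (-49))/27 = -3.
Reflection = A − 2λn = (-9, -11, -22) − (-6)·(1, 1, 5) = (-3, -5, 8).

(-3, -5, 8)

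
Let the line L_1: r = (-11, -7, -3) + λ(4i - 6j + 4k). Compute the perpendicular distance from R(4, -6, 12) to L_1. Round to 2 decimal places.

16.12

Taking (-11, -7, -3) on L_1 with direction v = (4, -6, 4): w = R − (-11, -7, -3) = (15, 1, 15), and w × v = (94, 0, -94).
Distance = |w × v| / |v| = √17672 / √68 ≈ 16.12.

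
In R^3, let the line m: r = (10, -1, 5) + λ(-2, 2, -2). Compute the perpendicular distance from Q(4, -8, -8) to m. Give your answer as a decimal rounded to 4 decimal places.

Taking (10, -1, 5) on m with direction v = (-2, 2, -2): w = Q − (10, -1, 5) = (-6, -7, -13), and w × v = (40, 14, -26).
Distance = |w × v| / |v| = √2472 / √12 ≈ 14.3527.

14.3527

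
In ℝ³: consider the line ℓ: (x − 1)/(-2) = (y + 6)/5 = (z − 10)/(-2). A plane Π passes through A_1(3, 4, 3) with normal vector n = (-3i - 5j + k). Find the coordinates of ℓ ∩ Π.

(-5, 9, 4)

ℓ has direction (-2, 5, -2) through (1, -6, 10).
Π: n·r = n·A_1 gives -3x - 5y + z = -26.
Substitute r = (1, -6, 10) + t(-2, 5, -2) into the plane: 37 + (-21)t = -26, so t = 3.
Intersection: (1, -6, 10) + 3·(-2, 5, -2) = (-5, 9, 4).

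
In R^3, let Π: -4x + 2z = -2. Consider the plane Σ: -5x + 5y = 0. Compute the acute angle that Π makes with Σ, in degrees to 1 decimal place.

50.8

cos θ = |n₁·n₂| / (|n₁||n₂|) = |20| / (√20 · √50).
θ = arccos(0.63246) ≈ 50.8°.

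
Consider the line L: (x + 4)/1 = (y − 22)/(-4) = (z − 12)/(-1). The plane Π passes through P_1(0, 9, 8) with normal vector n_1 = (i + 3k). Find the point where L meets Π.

(0, 6, 8)

L has direction (1, -4, -1) through (-4, 22, 12).
Π: n_1·r = n_1·P_1 gives x + 3z = 24.
Substitute r = (-4, 22, 12) + t(1, -4, -1) into the plane: 32 + (-2)t = 24, so t = 4.
Intersection: (-4, 22, 12) + 4·(1, -4, -1) = (0, 6, 8).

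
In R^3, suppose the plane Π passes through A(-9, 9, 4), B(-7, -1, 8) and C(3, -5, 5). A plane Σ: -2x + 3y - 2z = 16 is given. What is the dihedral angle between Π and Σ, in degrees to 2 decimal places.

72.72

AB = (2, -10, 4), AC = (12, -14, 1); a normal to Π is AB × AC = (46, 46, 92).
Using A: Π has equation 46x + 46y + 92z = 368.
cos θ = |n₁·n₂| / (|n₁||n₂|) = |-138| / (√12696 · √17).
θ = arccos(0.29704) ≈ 72.72°.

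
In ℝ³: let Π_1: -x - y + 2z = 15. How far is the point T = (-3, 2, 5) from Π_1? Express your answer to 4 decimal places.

n·T − d = (-1)·(-3) + (-1)·(2) + (2)·(5) − 15 = -4; |n| = √6.
Distance = |-4| / √6 = 4/√6 ≈ 1.6330.

1.6330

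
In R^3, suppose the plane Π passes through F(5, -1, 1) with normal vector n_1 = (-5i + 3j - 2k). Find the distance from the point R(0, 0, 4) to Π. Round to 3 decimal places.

Π: n_1·r = n_1·F gives -5x + 3y - 2z = -30.
n·R − d = (-5)·(0) + (3)·(0) + (-2)·(4) − (-30) = 22; |n| = √38.
Distance = |22| / √38 = 22/√38 ≈ 3.569.

3.569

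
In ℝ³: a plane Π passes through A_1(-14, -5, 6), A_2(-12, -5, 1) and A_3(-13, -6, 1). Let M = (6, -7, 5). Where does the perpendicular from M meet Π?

A_1A_2 = (2, 0, -5), A_1A_3 = (1, -1, -5); a normal to Π is A_1A_2 × A_1A_3 = (-5, 5, -2).
Using A_1: Π has equation -5x + 5y - 2z = 33.
Foot = M − λn with λ = (n·M − d)/|n|² = (-75 − 33)/54 = -2.
Foot = (6, -7, 5) − (-2)·(-5, 5, -2) = (-4, 3, 1).

(-4, 3, 1)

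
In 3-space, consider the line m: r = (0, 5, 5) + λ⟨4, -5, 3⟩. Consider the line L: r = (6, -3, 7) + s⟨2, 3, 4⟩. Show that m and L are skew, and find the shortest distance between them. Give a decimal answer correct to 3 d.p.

Common perpendicular direction n = (4, -5, 3) × (2, 3, 4) = (-29, -10, 22).
With w = (6, -3, 7) − (0, 5, 5) = (6, -8, 2), w · n = -50.
Since n ≠ 0 the lines are not parallel, and w · n = -50 ≠ 0 so they do not intersect; hence they are skew.
Distance = |w · n| / |n| = |-50| / √1425 ≈ 1.325.

1.325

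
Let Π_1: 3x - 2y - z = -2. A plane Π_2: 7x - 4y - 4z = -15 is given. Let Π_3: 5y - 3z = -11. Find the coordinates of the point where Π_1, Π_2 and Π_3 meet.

Solving the 3×3 linear system 3x - 2y - z = -2, 7x - 4y - 4z = -15, 5y - 3z = -11 (e.g. by elimination or Cramer's rule, determinant = 19) gives (3, 2, 7).

(3, 2, 7)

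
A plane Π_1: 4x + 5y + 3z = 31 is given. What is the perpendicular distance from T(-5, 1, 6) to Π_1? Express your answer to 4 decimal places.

3.9598

n·T − d = (4)·(-5) + (5)·(1) + (3)·(6) − 31 = -28; |n| = √50.
Distance = |-28| / √50 = 28/√50 ≈ 3.9598.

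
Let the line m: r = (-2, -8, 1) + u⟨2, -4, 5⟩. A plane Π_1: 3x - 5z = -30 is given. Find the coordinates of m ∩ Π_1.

(0, -12, 6)

Substitute r = (-2, -8, 1) + t(2, -4, 5) into the plane: -11 + (-19)t = -30, so t = 1.
Intersection: (-2, -8, 1) + 1·(2, -4, 5) = (0, -12, 6).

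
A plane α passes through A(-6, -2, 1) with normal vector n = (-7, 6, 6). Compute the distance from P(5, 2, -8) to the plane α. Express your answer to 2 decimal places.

9.73

α: n·r = n·A gives -7x + 6y + 6z = 36.
n·P − d = (-7)·(5) + (6)·(2) + (6)·(-8) − 36 = -107; |n| = √121.
Distance = |-107| / √121 = 107/√121 ≈ 9.73.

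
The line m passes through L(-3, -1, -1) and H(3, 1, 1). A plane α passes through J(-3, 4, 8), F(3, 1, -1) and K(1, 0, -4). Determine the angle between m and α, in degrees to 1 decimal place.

A direction vector for m is H − L = (6, 2, 2).
JF = (6, -3, -9), JK = (4, -4, -12); a normal to α is JF × JK = (0, 36, -12).
Using J: α has equation 36y - 12z = 48.
sin θ = |n·v| / (|n||v|) = |48| / (√1440 · √44) = 0.19069.
θ ≈ 11.0°.

11.0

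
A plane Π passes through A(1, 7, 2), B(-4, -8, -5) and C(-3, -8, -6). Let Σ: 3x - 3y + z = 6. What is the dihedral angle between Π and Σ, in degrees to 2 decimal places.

AB = (-5, -15, -7), AC = (-4, -15, -8); a normal to Π is AB × AC = (15, -12, 15).
Using A: Π has equation 15x - 12y + 15z = -39.
cos θ = |n₁·n₂| / (|n₁||n₂|) = |96| / (√594 · √19).
θ = arccos(0.90365) ≈ 25.36°.

25.36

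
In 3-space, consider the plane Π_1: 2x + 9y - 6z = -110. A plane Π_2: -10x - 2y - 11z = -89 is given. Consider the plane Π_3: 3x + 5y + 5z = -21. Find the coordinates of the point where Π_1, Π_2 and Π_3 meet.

Solving the 3×3 linear system 2x + 9y - 6z = -110, -10x - 2y - 11z = -89, 3x + 5y + 5z = -21 (e.g. by elimination or Cramer's rule, determinant = 507) gives (8, -12, 3).

(8, -12, 3)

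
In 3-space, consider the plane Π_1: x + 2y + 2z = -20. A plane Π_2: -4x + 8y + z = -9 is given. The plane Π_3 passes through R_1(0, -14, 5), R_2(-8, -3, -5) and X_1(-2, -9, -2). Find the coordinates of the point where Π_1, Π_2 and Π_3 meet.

(-8, -5, -1)

R_1R_2 = (-8, 11, -10), R_1X_1 = (-2, 5, -7); a normal to Π_3 is R_1R_2 × R_1X_1 = (-27, -36, -18).
Using R_1: Π_3 has equation -27x - 36y - 18z = 414.
Solving the 3×3 linear system x + 2y + 2z = -20, -4x + 8y + z = -9, -27x - 36y - 18z = 414 (e.g. by elimination or Cramer's rule, determinant = 414) gives (-8, -5, -1).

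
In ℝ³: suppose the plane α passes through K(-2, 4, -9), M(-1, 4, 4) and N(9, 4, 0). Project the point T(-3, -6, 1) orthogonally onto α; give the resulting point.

(-3, 4, 1)

KM = (1, 0, 13), KN = (11, 0, 9); a normal to α is KM × KN = (0, 134, 0).
Using K: α has equation 134y = 536.
Foot = T − λn with λ = (n·T − d)/|n|² = (-804 − 536)/17956 = -5/67.
Foot = (-3, -6, 1) − (-5/67)·(0, 134, 0) = (-3, 4, 1).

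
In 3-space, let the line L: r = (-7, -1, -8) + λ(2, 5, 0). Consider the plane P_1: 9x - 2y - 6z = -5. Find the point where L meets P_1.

Substitute r = (-7, -1, -8) + t(2, 5, 0) into the plane: -13 + 8t = -5, so t = 1.
Intersection: (-7, -1, -8) + 1·(2, 5, 0) = (-5, 4, -8).

(-5, 4, -8)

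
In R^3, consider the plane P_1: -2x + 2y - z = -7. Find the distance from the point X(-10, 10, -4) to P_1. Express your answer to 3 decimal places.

n·X − d = (-2)·(-10) + (2)·(10) + (-1)·(-4) − (-7) = 51; |n| = √9.
Distance = |51| / √9 = 51/√9 ≈ 17.000.

17.000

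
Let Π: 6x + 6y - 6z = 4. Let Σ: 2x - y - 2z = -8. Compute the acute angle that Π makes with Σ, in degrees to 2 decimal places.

cos θ = |n₁·n₂| / (|n₁||n₂|) = |18| / (√108 · √9).
θ = arccos(0.57735) ≈ 54.74°.

54.74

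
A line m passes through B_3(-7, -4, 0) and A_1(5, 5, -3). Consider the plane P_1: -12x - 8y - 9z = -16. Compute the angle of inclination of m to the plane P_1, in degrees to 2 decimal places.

A direction vector for m is A_1 − B_3 = (12, 9, -3).
sin θ = |n·v| / (|n||v|) = |-189| / (√289 · √234) = 0.72678.
θ ≈ 46.62°.

46.62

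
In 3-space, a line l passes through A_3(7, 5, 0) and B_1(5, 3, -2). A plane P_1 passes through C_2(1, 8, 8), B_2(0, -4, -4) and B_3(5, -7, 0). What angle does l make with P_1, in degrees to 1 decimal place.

21.9

A direction vector for l is B_1 − A_3 = (-2, -2, -2).
C_2B_2 = (-1, -12, -12), C_2B_3 = (4, -15, -8); a normal to P_1 is C_2B_2 × C_2B_3 = (-84, -56, 63).
Using C_2: P_1 has equation -84x - 56y + 63z = -28.
sin θ = |n·v| / (|n||v|) = |154| / (√14161 · √12) = 0.37358.
θ ≈ 21.9°.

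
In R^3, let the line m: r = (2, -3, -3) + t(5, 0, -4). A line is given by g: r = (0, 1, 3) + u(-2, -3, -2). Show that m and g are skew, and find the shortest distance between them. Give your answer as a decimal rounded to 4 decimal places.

Common perpendicular direction n = (5, 0, -4) × (-2, -3, -2) = (-12, 18, -15).
With w = (0, 1, 3) − (2, -3, -3) = (-2, 4, 6), w · n = 6.
Since n ≠ 0 the lines are not parallel, and w · n = 6 ≠ 0 so they do not intersect; hence they are skew.
Distance = |w · n| / |n| = |6| / √693 ≈ 0.2279.

0.2279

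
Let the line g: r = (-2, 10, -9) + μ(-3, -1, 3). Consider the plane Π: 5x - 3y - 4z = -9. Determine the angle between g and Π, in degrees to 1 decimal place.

51.1

sin θ = |n·v| / (|n||v|) = |-24| / (√50 · √19) = 0.77866.
θ ≈ 51.1°.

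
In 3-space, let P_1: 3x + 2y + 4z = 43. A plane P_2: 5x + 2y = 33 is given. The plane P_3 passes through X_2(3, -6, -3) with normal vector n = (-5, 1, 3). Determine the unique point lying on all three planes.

(9, -6, 7)

P_3: n·r = n·X_2 gives -5x + y + 3z = -30.
Solving the 3×3 linear system 3x + 2y + 4z = 43, 5x + 2y = 33, -5x + y + 3z = -30 (e.g. by elimination or Cramer's rule, determinant = 48) gives (9, -6, 7).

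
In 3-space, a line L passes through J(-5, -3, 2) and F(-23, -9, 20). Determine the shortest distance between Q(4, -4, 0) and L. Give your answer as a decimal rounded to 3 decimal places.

A direction vector for L is F − J = (-18, -6, 18).
Taking (-5, -3, 2) on L with direction v = (-18, -6, 18): w = Q − (-5, -3, 2) = (9, -1, -2), and w × v = (-30, -126, -72).
Distance = |w × v| / |v| = √21960 / √684 ≈ 5.666.

5.666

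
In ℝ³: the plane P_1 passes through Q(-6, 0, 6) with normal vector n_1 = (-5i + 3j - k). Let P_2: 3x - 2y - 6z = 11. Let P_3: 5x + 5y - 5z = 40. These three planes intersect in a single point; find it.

P_1: n_1·r = n_1·Q gives -5x + 3y - z = 24.
Solving the 3×3 linear system -5x + 3y - z = 24, 3x - 2y - 6z = 11, 5x + 5y - 5z = 40 (e.g. by elimination or Cramer's rule, determinant = -270) gives (-1, 5, -4).

(-1, 5, -4)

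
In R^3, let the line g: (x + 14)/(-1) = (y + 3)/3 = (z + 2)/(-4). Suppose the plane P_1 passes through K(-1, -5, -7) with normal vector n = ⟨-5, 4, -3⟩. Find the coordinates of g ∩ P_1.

(-12, -9, 6)

g has direction (-1, 3, -4) through (-14, -3, -2).
P_1: n·r = n·K gives -5x + 4y - 3z = 6.
Substitute r = (-14, -3, -2) + t(-1, 3, -4) into the plane: 64 + 29t = 6, so t = -2.
Intersection: (-14, -3, -2) + (-2)·(-1, 3, -4) = (-12, -9, 6).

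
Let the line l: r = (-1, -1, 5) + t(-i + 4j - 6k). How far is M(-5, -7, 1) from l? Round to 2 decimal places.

Taking (-1, -1, 5) on l with direction v = (-1, 4, -6): w = M − (-1, -1, 5) = (-4, -6, -4), and w × v = (52, -20, -22).
Distance = |w × v| / |v| = √3588 / √53 ≈ 8.23.

8.23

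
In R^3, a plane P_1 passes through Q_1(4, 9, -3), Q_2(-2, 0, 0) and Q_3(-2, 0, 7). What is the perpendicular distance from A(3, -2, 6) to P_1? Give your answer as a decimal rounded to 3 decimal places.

Q_1Q_2 = (-6, -9, 3), Q_1Q_3 = (-6, -9, 10); a normal to P_1 is Q_1Q_2 × Q_1Q_3 = (-63, 42, 0).
Using Q_1: P_1 has equation -63x + 42y = 126.
n·A − d = (-63)·(3) + (42)·(-2) + (0)·(6) − 126 = -399; |n| = √5733.
Distance = |-399| / √5733 = 399/√5733 ≈ 5.270.

5.270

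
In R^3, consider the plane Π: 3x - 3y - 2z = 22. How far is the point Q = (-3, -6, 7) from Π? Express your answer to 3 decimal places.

5.756

n·Q − d = (3)·(-3) + (-3)·(-6) + (-2)·(7) − 22 = -27; |n| = √22.
Distance = |-27| / √22 = 27/√22 ≈ 5.756.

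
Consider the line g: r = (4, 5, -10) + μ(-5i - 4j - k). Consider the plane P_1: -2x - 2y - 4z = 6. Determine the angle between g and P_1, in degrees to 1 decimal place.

sin θ = |n·v| / (|n||v|) = |22| / (√24 · √42) = 0.69293.
θ ≈ 43.9°.

43.9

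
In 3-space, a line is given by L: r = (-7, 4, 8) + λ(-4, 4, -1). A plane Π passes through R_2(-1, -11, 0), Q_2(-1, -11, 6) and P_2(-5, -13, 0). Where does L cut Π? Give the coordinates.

R_2Q_2 = (0, 0, 6), R_2P_2 = (-4, -2, 0); a normal to Π is R_2Q_2 × R_2P_2 = (12, -24, 0).
Using R_2: Π has equation 12x - 24y = 252.
Substitute r = (-7, 4, 8) + t(-4, 4, -1) into the plane: -180 + (-144)t = 252, so t = -3.
Intersection: (-7, 4, 8) + (-3)·(-4, 4, -1) = (5, -8, 11).

(5, -8, 11)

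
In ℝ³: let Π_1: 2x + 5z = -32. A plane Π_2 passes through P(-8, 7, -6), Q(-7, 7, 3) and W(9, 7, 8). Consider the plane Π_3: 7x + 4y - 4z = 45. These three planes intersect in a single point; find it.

(-1, 7, -6)

PQ = (1, 0, 9), PW = (17, 0, 14); a normal to Π_2 is PQ × PW = (0, 139, 0).
Using P: Π_2 has equation 139y = 973.
Solving the 3×3 linear system 2x + 5z = -32, 139y = 973, 7x + 4y - 4z = 45 (e.g. by elimination or Cramer's rule, determinant = -5977) gives (-1, 7, -6).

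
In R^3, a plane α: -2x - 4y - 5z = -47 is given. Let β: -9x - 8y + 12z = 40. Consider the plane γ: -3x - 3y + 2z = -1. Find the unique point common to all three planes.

Solving the 3×3 linear system -2x - 4y - 5z = -47, -9x - 8y + 12z = 40, -3x - 3y + 2z = -1 (e.g. by elimination or Cramer's rule, determinant = 17) gives (4, 1, 7).

(4, 1, 7)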